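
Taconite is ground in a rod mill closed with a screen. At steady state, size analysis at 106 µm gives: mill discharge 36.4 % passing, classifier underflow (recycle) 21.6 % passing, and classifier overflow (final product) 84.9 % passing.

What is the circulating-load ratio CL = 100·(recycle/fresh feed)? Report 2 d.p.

CL = 327.70 %

Balance %-passing 106 µm (r = R/F):
(1+r)·d = r·u + o ⇒ r = (o−d)/(d−u)
r = (84.9 − 36.4)/(36.4 − 21.6) = 48.5/14.8 = 3.2770
CL = 100·r = 327.70 %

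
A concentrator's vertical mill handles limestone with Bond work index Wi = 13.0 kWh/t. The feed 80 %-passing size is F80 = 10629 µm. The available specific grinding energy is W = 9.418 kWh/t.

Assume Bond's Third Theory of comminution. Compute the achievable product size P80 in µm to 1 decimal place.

Bond:  W = 10 Wi (1/√P − 1/√F)
⇒ 1/√P80 = W/(10·Wi) + 1/√F80
  = 9.4180/(10·13.0) + 1/√10629 = 0.072446 + 0.009700 = 0.082146
P80 = (1/0.082146)² = 12.1735² = 148.19 µm

P80 = 148.2 µm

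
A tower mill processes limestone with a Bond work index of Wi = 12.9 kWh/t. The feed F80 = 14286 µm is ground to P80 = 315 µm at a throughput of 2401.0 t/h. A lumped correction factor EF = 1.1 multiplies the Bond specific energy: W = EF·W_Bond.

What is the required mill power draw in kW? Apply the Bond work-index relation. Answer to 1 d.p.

P = 16345.9 kW

W = 10 Wi (P80^-0.5 − F80^-0.5)
W = 10·12.9·(1/√315 − 1/√14286) = 10·12.9·(0.047977) = 6.1890 kWh/t
W_actual = 1.1 × 6.1890 = 6.8080 kWh/t
Power = W × throughput = 6.8080 kWh/t × 2401.0 t/h = 16345.9 kW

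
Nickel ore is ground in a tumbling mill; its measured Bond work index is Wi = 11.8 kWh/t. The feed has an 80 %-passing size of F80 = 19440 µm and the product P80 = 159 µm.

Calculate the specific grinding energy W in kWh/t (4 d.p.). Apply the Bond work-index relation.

Bond: W = 10·Wi·(1/√P80 − 1/√F80)
1/√159 = 0.079305;  1/√19440 = 0.007172
W = 10·11.8·(0.079305 − 0.007172) = 8.5117 kWh/t

W = 8.5117 kWh/t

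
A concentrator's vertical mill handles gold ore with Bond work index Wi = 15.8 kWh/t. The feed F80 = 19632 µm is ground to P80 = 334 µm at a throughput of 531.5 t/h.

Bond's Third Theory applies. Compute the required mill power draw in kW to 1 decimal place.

P = 3995.7 kW

W = 10 Wi (P80^-0.5 − F80^-0.5)
W = 10·15.8·(1/√334 − 1/√19632) = 10·15.8·(0.047581) = 7.5177 kWh/t
Power = W × throughput = 7.5177 kWh/t × 531.5 t/h = 3995.7 kW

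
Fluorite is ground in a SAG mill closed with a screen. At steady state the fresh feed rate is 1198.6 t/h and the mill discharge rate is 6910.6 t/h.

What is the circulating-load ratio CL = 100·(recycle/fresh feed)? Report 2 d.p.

CL = 476.56 %

M = F + R at steady state, so:
R = M − F = 6910.6 − 1198.6 = 5712.0 t/h
CL = 100·R/F = 100·5712.0/1198.6 = 476.56 %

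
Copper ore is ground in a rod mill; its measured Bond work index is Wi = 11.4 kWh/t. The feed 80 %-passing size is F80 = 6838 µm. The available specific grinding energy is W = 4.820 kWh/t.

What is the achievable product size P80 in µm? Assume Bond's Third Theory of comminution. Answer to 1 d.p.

W = 10 Wi / √P80 − 10 Wi / √F80
⇒ 1/√P80 = W/(10 Wi) + 1/√F80
  = 4.8200/(10·11.4) + 1/√6838 = 0.042281 + 0.012093 = 0.054374
P80 = (1/0.054374)² = 18.3912² = 338.24 µm

P80 = 338.2 µm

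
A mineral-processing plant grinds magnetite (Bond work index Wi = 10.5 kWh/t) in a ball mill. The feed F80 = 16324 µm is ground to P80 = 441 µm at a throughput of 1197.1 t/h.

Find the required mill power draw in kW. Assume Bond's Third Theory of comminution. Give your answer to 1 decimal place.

Bond:  W = 10 Wi (1/√P − 1/√F)
W = 10·10.5·(1/√441 − 1/√16324) = 10·10.5·(0.039792) = 4.1782 kWh/t
Power = W × throughput = 4.1782 kWh/t × 1197.1 t/h = 5001.7 kW

P = 5001.7 kW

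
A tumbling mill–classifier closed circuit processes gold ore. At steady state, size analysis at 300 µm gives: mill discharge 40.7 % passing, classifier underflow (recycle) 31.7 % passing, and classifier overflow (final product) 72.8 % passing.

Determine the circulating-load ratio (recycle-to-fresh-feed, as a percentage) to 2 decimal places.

Balance %-passing 300 µm (r = R/F):
(1+r)·d = r·u + o ⇒ r = (o−d)/(d−u)
r = (72.8 − 40.7)/(40.7 − 31.7) = 32.1/9.0 = 3.5667
CL = 100·r = 356.67 %

CL = 356.67 %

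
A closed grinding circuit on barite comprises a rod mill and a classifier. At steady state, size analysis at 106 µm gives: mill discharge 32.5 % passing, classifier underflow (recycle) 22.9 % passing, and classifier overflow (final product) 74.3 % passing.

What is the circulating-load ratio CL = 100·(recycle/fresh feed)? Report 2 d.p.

Let r = R/F. Size balance at 106 µm:
d + r·d = r·u + o → r(d−u) = o−d
r = (74.3 − 32.5)/(32.5 − 22.9) = 41.8/9.6 = 4.3542
CL = 100·r = 435.42 %

CL = 435.42 %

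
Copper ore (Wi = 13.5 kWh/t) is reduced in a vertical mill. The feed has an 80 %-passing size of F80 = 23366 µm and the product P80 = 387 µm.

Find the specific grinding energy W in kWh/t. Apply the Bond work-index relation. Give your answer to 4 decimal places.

W = 5.9793 kWh/t

W = 10 Wi (P80^-0.5 − F80^-0.5)
1/√387 = 0.050833;  1/√23366 = 0.006542
W = 10·13.5·(0.050833 − 0.006542) = 5.9793 kWh/t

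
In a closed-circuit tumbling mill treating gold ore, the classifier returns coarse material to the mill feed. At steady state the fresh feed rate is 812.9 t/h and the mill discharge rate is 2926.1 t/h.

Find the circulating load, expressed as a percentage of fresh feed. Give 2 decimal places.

Mill node: discharge = fresh + recycle.
R = M − F = 2926.1 − 812.9 = 2113.2 t/h
CL = 100·R/F = 100·2113.2/812.9 = 259.96 %

CL = 259.96 %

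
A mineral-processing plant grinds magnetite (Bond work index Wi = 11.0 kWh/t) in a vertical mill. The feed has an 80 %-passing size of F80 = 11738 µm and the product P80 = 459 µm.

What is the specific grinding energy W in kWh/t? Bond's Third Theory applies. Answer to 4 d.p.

W = 4.1191 kWh/t

W = 10 Wi / √P80 − 10 Wi / √F80
1/√459 = 0.046676;  1/√11738 = 0.009230
W = 10·11.0·(0.046676 − 0.009230) = 4.1191 kWh/t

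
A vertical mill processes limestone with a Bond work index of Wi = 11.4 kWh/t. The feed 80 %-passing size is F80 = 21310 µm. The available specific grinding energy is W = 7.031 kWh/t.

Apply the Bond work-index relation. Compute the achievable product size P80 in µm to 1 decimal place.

P80 = 213.0 µm

Bond: W = 10·Wi·(1/√P80 − 1/√F80)
⇒ 1/√P80 = W/(10 Wi) + 1/√F80
  = 7.0310/(10·11.4) + 1/√21310 = 0.061675 + 0.006850 = 0.068526
P80 = (1/0.068526)² = 14.5931² = 212.96 µm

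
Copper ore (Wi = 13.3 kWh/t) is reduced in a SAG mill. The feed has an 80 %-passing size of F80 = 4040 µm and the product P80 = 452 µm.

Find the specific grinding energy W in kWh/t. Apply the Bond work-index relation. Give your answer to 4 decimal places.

Bond:  W = 10 Wi (1/√P − 1/√F)
1/√452 = 0.047036;  1/√4040 = 0.015733
W = 10·13.3·(0.047036 − 0.015733) = 4.1633 kWh/t

W = 4.1633 kWh/t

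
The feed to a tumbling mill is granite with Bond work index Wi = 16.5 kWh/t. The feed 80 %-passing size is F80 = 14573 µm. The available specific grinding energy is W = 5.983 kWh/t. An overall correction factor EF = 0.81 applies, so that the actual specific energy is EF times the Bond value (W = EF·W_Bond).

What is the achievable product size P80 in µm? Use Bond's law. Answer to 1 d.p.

P80 = 355.3 µm

W = 10·Wi·[P80^(−½) − F80^(−½)]
W_Bond = W / EF = 5.983 / 0.81 = 7.3864 kWh/t
P80^(−½) = W_Bond/(10 Wi) + F80^(−½)
  = 7.3864/(10·16.5) + 1/√14573 = 0.044766 + 0.008284 = 0.053050
P80 = (1/0.053050)² = 18.8502² = 355.33 µm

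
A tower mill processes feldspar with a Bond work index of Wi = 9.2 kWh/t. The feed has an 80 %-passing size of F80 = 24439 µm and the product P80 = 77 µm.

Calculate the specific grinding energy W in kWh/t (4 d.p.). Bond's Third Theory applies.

W = 10 Wi / √P80 − 10 Wi / √F80
1/√77 = 0.113961;  1/√24439 = 0.006397
W = 10·9.2·(0.113961 − 0.006397) = 9.8959 kWh/t

W = 9.8959 kWh/t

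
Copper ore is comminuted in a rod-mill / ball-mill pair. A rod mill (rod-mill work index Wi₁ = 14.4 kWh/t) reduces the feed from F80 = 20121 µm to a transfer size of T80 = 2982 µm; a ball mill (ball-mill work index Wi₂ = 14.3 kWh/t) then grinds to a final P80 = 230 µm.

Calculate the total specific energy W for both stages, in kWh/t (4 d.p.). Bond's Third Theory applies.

W = 8.4323 kWh/t

W = 10 Wi (P80^-0.5 − F80^-0.5)
Stage 1 (20121→2982 µm, Wi₁=14.4): W₁ = 10·14.4·(0.018312 − 0.007050) = 1.6218 kWh/t
Stage 2 (2982→230 µm, Wi₂=14.3): W₂ = 10·14.3·(0.065938 − 0.018312) = 6.8105 kWh/t
W = W₁ + W₂ = 1.6218 + 6.8105 = 8.4323 kWh/t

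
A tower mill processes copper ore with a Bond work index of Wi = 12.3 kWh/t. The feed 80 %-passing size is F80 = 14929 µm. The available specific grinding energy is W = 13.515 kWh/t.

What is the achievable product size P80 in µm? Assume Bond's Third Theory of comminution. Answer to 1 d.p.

P80 = 71.7 µm

Bond: W = 10·Wi·(1/√P80 − 1/√F80)
⇒ 1/√P80 = W/(10·Wi) + 1/√F80
  = 13.5150/(10·12.3) + 1/√14929 = 0.109878 + 0.008184 = 0.118062
P80 = (1/0.118062)² = 8.4701² = 71.74 µm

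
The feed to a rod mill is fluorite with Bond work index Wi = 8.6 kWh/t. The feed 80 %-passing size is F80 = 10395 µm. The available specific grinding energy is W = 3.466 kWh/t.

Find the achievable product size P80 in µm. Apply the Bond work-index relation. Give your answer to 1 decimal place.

P80 = 398.2 µm

Bond: W = 10·Wi·(1/√P80 − 1/√F80)
1/√P80 = 1/√F80 + W/(10·Wi)
  = 3.4660/(10·8.6) + 1/√10395 = 0.040302 + 0.009808 = 0.050110
P80 = (1/0.050110)² = 19.9559² = 398.24 µm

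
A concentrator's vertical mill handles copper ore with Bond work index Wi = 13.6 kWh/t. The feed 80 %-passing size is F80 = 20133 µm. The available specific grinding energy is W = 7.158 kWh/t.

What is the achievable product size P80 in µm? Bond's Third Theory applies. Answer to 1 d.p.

P80 = 280.8 µm

Bond: W = 10·Wi·(1/√P80 − 1/√F80)
P80^(−½) = W/(10 Wi) + F80^(−½)
  = 7.1580/(10·13.6) + 1/√20133 = 0.052632 + 0.007048 = 0.059680
P80 = (1/0.059680)² = 16.7560² = 280.76 µm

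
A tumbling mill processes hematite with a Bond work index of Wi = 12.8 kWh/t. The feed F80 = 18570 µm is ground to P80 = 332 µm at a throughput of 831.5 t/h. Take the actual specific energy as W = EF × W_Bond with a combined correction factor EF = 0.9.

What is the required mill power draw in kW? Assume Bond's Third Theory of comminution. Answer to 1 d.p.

Bond:  W = 10 Wi (1/√P − 1/√F)
W = 10·12.8·(1/√332 − 1/√18570) = 10·12.8·(0.047544) = 6.0856 kWh/t
W_actual = 0.9 × 6.0856 = 5.4771 kWh/t
Power = W × throughput = 5.4771 kWh/t × 831.5 t/h = 4554.2 kW

P = 4554.2 kW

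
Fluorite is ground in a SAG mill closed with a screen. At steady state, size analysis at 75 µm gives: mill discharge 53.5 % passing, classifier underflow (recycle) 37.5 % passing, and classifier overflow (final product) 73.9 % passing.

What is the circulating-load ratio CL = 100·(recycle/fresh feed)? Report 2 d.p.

Two-product formula at 75 µm:
d + r·d = r·u + o → r(d−u) = o−d
r = (73.9 − 53.5)/(53.5 − 37.5) = 20.4/16.0 = 1.2750
CL = 100·r = 127.50 %

CL = 127.50 %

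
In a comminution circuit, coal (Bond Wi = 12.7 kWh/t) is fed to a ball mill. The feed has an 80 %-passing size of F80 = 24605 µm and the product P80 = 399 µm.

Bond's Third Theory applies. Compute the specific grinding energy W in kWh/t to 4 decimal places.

W = 10·Wi·[P80^(−½) − F80^(−½)]
1/√399 = 0.050063;  1/√24605 = 0.006375
W = 10·12.7·(0.050063 − 0.006375) = 5.5483 kWh/t

W = 5.5483 kWh/t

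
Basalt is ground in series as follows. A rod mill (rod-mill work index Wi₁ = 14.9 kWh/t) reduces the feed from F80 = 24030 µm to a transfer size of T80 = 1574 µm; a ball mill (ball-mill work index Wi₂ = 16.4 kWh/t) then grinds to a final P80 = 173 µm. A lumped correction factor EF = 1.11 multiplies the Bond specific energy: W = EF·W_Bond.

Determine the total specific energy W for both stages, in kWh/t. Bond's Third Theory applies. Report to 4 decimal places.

W = 10 Wi (1/√P80 − 1/√F80)  [Bond]
Stage 1 (24030→1574 µm, Wi₁=14.9): W₁ = 10·14.9·(0.025206 − 0.006451) = 2.7944 kWh/t
Stage 2 (1574→173 µm, Wi₂=16.4): W₂ = 10·16.4·(0.076029 − 0.025206) = 8.3350 kWh/t
W = W₁ + W₂ = 2.7944 + 8.3350 = 11.1294 kWh/t
W_actual = 1.11 × 11.1294 = 12.3536 kWh/t

W = 12.3536 kWh/t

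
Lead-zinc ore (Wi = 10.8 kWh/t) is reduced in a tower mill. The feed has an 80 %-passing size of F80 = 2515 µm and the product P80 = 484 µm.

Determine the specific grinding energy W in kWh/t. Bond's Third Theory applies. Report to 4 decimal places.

W = 2.7555 kWh/t

Bond: W = 10·Wi·(1/√P80 − 1/√F80)
1/√484 = 0.045455;  1/√2515 = 0.019940
W = 10·10.8·(0.045455 − 0.019940) = 2.7555 kWh/t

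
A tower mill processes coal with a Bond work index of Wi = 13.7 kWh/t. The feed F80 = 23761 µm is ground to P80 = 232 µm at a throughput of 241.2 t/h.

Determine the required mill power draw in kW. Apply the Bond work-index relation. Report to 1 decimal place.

W_Bond = 10·Wi·(1/√P₈₀ − 1/√F₈₀)
W = 10·13.7·(1/√232 − 1/√23761) = 10·13.7·(0.059166) = 8.1057 kWh/t
Mill draw = 8.1057 × 241.2 = 1955.1 kW

P = 1955.1 kW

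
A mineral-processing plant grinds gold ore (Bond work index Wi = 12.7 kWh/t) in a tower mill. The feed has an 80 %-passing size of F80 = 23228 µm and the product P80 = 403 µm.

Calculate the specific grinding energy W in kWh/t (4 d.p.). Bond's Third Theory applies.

W = 10 Wi / √P80 − 10 Wi / √F80
1/√403 = 0.049814;  1/√23228 = 0.006561
W = 10·12.7·(0.049814 − 0.006561) = 5.4930 kWh/t

W = 5.4930 kWh/t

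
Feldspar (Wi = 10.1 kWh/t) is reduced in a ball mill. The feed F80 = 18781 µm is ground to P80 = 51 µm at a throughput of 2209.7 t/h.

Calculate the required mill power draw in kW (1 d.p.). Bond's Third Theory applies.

P = 29622.9 kW

W = 10·Wi·(P80^(-½) − F80^(-½))
W = 10·10.1·(1/√51 − 1/√18781) = 10·10.1·(0.132731) = 13.4058 kWh/t
P = W·T = 13.4058·2209.7 = 29622.9 kW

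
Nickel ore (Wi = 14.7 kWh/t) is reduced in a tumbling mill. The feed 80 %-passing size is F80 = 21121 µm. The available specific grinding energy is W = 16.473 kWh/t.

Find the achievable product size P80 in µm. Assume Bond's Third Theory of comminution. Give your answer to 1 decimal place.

P80 = 70.7 µm

W = 10·Wi·[P80^(−½) − F80^(−½)]
P80^(−½) = W/(10 Wi) + F80^(−½)
  = 16.4730/(10·14.7) + 1/√21121 = 0.112061 + 0.006881 = 0.118942
P80 = (1/0.118942)² = 8.4075² = 70.69 µm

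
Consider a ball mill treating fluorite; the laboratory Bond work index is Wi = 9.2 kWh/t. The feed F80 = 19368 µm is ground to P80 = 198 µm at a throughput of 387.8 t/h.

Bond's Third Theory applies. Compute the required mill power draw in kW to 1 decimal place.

Bond:  W = 10 Wi (1/√P − 1/√F)
W = 10·9.2·(1/√198 − 1/√19368) = 10·9.2·(0.063881) = 5.8771 kWh/t
Power = W × throughput = 5.8771 kWh/t × 387.8 t/h = 2279.1 kW

P = 2279.1 kW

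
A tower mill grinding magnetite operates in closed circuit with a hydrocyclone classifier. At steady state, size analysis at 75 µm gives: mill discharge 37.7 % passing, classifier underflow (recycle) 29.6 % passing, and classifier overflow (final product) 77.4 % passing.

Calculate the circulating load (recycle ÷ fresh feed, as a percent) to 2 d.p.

CL = 490.12 %

Mass balance on the −75 µm fraction:
(1+r)·d = r·u + o ⇒ r = (o−d)/(d−u)
r = (77.4 − 37.7)/(37.7 − 29.6) = 39.7/8.1 = 4.9012
CL = 100·r = 490.12 %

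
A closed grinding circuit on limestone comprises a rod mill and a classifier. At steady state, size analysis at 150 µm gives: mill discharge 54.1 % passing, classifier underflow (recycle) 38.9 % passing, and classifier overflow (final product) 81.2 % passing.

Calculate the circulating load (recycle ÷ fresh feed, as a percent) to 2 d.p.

Classifier node, passing 150 µm:
Fd + Rd = Ru + Fo ⇒ R/F = (o−d)/(d−u)
r = (81.2 − 54.1)/(54.1 − 38.9) = 27.1/15.2 = 1.7829
CL = 100·r = 178.29 %

CL = 178.29 %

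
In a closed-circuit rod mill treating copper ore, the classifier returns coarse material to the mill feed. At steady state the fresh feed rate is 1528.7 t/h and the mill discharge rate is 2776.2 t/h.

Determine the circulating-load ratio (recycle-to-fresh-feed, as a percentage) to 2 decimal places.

CL = 81.61 %

Mill node: discharge = fresh + recycle.
R = M − F = 2776.2 − 1528.7 = 1247.5 t/h
CL = 100·R/F = 100·1247.5/1528.7 = 81.61 %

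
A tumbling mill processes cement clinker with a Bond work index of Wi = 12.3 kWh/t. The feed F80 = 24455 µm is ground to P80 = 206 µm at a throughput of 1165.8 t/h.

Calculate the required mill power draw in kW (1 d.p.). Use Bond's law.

W = 10 Wi (P80^-0.5 − F80^-0.5)
W = 10·12.3·(1/√206 − 1/√24455) = 10·12.3·(0.063279) = 7.7833 kWh/t
Mill draw = 7.7833 × 1165.8 = 9073.7 kW

P = 9073.7 kW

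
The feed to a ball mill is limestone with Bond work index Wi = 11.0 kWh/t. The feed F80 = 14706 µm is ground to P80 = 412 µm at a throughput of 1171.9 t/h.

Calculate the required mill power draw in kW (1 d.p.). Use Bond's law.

Bond:  W = 10 Wi (1/√P − 1/√F)
W = 10·11.0·(1/√412 − 1/√14706) = 10·11.0·(0.041020) = 4.5122 kWh/t
Power = W × throughput = 4.5122 kWh/t × 1171.9 t/h = 5287.9 kW

P = 5287.9 kW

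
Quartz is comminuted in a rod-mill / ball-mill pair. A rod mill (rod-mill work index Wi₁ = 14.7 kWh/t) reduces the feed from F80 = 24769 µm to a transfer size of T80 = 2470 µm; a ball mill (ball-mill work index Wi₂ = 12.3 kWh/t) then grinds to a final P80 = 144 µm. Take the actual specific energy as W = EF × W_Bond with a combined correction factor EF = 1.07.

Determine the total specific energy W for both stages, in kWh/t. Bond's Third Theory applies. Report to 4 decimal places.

W = 10·Wi·[P80^(−½) − F80^(−½)]
Stage 1 (24769→2470 µm, Wi₁=14.7): W₁ = 10·14.7·(0.020121 − 0.006354) = 2.0238 kWh/t
Stage 2 (2470→144 µm, Wi₂=12.3): W₂ = 10·12.3·(0.083333 − 0.020121) = 7.7751 kWh/t
W = W₁ + W₂ = 2.0238 + 7.7751 = 9.7989 kWh/t
Corrected W = EF·W_Bond = 1.07·9.7989 = 10.4848 kWh/t

W = 10.4848 kWh/t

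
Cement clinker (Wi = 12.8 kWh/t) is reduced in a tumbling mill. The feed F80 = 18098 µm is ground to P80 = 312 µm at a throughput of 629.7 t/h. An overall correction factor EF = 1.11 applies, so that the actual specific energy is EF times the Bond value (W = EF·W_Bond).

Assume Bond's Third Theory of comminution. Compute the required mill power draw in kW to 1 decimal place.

P = 4400.1 kW

Bond: W = 10·Wi·(1/√P80 − 1/√F80)
W = 10·12.8·(1/√312 − 1/√18098) = 10·12.8·(0.049180) = 6.2951 kWh/t
Apply correction: 6.2951 × 1.11 = 6.9876 kWh/t
Power = W × throughput = 6.9876 kWh/t × 629.7 t/h = 4400.1 kW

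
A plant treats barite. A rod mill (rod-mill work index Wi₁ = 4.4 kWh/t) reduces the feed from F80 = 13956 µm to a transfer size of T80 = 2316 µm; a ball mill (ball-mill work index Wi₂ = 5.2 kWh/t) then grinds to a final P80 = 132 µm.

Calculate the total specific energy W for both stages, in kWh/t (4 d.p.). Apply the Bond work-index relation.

W = 3.9873 kWh/t

Bond: W = 10·Wi·(1/√P80 − 1/√F80)
Stage 1 (13956→2316 µm, Wi₁=4.4): W₁ = 10·4.4·(0.020779 − 0.008465) = 0.5418 kWh/t
Stage 2 (2316→132 µm, Wi₂=5.2): W₂ = 10·5.2·(0.087039 − 0.020779) = 3.4455 kWh/t
W = W₁ + W₂ = 0.5418 + 3.4455 = 3.9873 kWh/t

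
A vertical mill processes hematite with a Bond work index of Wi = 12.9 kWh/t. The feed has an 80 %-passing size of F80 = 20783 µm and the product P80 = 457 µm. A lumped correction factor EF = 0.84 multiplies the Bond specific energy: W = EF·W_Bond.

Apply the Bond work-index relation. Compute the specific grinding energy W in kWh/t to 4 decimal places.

W = 10 Wi (1/√P80 − 1/√F80)  [Bond]
1/√457 = 0.046778;  1/√20783 = 0.006937
W = 10·12.9·(0.046778 − 0.006937) = 5.1395 kWh/t
Apply correction: 5.1395 × 0.84 = 4.3172 kWh/t

W = 4.3172 kWh/t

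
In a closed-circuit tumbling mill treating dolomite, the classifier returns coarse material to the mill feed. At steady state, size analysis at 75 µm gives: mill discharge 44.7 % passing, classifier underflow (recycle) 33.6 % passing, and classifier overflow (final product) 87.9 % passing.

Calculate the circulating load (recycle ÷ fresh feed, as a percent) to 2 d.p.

CL = 389.19 %

Mass balance on the −75 µm fraction:
(1+r)d = ru + o → r = (o−d)/(d−u)
r = (87.9 − 44.7)/(44.7 − 33.6) = 43.2/11.1 = 3.8919
CL = 100·r = 389.19 %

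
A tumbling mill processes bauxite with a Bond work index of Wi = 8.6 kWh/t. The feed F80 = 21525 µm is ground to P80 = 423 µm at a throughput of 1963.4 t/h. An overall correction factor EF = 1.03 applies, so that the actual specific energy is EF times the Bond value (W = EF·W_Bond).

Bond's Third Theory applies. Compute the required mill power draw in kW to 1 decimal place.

W = 10 Wi (1/√P80 − 1/√F80)  [Bond]
W = 10·8.6·(1/√423 − 1/√21525) = 10·8.6·(0.041806) = 3.5953 kWh/t
Apply correction: 3.5953 × 1.03 = 3.7031 kWh/t
P = W·T = 3.7031·1963.4 = 7270.8 kW

P = 7270.8 kW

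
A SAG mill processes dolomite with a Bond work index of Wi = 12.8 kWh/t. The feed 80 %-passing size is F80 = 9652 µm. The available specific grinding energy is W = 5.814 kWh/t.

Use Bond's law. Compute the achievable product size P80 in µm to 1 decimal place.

Bond: W = 10·Wi·(1/√P80 − 1/√F80)
⇒ 1/√P80 = W/(10·Wi) + 1/√F80
  = 5.8140/(10·12.8) + 1/√9652 = 0.045422 + 0.010179 = 0.055601
P80 = (1/0.055601)² = 17.9854² = 323.48 µm

P80 = 323.5 µm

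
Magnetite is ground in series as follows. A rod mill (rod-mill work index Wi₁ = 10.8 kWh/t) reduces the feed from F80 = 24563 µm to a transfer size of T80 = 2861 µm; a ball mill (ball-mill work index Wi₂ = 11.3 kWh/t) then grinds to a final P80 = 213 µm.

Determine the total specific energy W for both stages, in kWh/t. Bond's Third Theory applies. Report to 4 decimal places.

W = 6.9601 kWh/t

W = 10 Wi (1/√P80 − 1/√F80)  [Bond]
Stage 1 (24563→2861 µm, Wi₁=10.8): W₁ = 10·10.8·(0.018696 − 0.006381) = 1.3300 kWh/t
Stage 2 (2861→213 µm, Wi₂=11.3): W₂ = 10·11.3·(0.068519 − 0.018696) = 5.6300 kWh/t
W = W₁ + W₂ = 1.3300 + 5.6300 = 6.9601 kWh/t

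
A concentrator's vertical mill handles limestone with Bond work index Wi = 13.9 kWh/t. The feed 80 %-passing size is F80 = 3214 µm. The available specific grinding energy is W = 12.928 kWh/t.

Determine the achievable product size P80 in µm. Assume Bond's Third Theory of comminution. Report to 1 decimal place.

W_Bond = 10·Wi·(1/√P₈₀ − 1/√F₈₀)
P80^-0.5 = F80^-0.5 + W/(10 Wi)
  = 12.9280/(10·13.9) + 1/√3214 = 0.093007 + 0.017639 = 0.110646
P80 = (1/0.110646)² = 9.0378² = 81.68 µm

P80 = 81.7 µm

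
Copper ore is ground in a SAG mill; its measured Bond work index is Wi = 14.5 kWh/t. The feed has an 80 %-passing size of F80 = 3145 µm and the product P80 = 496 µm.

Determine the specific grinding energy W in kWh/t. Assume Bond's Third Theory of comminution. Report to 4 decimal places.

W = 3.9251 kWh/t

W = 10 Wi / √P80 − 10 Wi / √F80
1/√496 = 0.044901;  1/√3145 = 0.017832
W = 10·14.5·(0.044901 − 0.017832) = 3.9251 kWh/t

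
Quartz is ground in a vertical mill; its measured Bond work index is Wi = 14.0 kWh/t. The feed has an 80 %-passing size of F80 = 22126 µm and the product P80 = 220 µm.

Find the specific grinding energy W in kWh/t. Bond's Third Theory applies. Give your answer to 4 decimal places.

Bond:  W = 10 Wi (1/√P − 1/√F)
1/√220 = 0.067420;  1/√22126 = 0.006723
W = 10·14.0·(0.067420 − 0.006723) = 8.4976 kWh/t

W = 8.4976 kWh/t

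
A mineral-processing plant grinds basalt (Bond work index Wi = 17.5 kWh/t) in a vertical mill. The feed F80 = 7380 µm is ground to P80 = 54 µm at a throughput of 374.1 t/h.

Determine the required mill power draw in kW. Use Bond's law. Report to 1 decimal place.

W = 10·Wi·[P80^(−½) − F80^(−½)]
W = 10·17.5·(1/√54 − 1/√7380) = 10·17.5·(0.124442) = 21.7774 kWh/t
Power = W × throughput = 21.7774 kWh/t × 374.1 t/h = 8146.9 kW

P = 8146.9 kW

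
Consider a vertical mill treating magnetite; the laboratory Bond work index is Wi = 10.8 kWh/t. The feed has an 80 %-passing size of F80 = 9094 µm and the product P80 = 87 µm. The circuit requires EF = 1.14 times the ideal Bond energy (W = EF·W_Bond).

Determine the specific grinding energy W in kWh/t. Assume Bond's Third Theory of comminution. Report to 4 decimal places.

W = 11.9088 kWh/t

W = 10·Wi·[P80^(−½) − F80^(−½)]
1/√87 = 0.107211;  1/√9094 = 0.010486
W = 10·10.8·(0.107211 − 0.010486) = 10.4463 kWh/t
Corrected W = EF·W_Bond = 1.14·10.4463 = 11.9088 kWh/t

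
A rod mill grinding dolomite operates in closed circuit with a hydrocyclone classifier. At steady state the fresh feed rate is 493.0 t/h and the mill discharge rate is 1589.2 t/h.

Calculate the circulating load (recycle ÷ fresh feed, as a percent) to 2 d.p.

CL = 222.35 %

M = F + R at steady state, so:
R = M − F = 1589.2 − 493.0 = 1096.2 t/h
CL = 100·R/F = 100·1096.2/493.0 = 222.35 %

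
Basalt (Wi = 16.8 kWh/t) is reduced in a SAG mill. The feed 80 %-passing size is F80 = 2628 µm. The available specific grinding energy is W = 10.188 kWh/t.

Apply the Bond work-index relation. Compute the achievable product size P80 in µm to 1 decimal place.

P80 = 155.7 µm

W_Bond = 10·Wi·(1/√P₈₀ − 1/√F₈₀)
1/√P80 = 1/√F80 + W/(10·Wi)
  = 10.1880/(10·16.8) + 1/√2628 = 0.060643 + 0.019507 = 0.080150
P80 = (1/0.080150)² = 12.4767² = 155.67 µm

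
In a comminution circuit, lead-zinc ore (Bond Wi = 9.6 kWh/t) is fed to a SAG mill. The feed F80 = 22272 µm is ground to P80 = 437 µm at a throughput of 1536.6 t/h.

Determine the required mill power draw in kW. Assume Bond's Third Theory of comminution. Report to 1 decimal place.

Bond:  W = 10 Wi (1/√P − 1/√F)
W = 10·9.6·(1/√437 − 1/√22272) = 10·9.6·(0.041136) = 3.9490 kWh/t
Mill draw = 3.9490 × 1536.6 = 6068.1 kW

P = 6068.1 kW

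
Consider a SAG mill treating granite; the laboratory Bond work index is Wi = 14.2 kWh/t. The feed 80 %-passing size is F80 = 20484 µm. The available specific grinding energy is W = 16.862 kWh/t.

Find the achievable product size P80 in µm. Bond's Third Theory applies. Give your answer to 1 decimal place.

W = 10 Wi (P80^-0.5 − F80^-0.5)
P80^-0.5 = F80^-0.5 + W/(10 Wi)
  = 16.8620/(10·14.2) + 1/√20484 = 0.118746 + 0.006987 = 0.125734
P80 = (1/0.125734)² = 7.9533² = 63.26 µm

P80 = 63.3 µm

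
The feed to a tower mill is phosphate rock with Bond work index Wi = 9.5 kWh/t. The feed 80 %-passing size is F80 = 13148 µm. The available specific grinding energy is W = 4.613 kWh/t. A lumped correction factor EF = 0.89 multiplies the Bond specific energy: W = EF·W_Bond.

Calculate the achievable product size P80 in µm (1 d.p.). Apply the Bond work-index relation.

P80 = 249.7 µm

W = 10 Wi (P80^-0.5 − F80^-0.5)
W_Bond = W / EF = 4.613 / 0.89 = 5.1831 kWh/t
P80^-0.5 = F80^-0.5 + W_Bond/(10 Wi)
  = 5.1831/(10·9.5) + 1/√13148 = 0.054559 + 0.008721 = 0.063281
P80 = (1/0.063281)² = 15.8027² = 249.72 µm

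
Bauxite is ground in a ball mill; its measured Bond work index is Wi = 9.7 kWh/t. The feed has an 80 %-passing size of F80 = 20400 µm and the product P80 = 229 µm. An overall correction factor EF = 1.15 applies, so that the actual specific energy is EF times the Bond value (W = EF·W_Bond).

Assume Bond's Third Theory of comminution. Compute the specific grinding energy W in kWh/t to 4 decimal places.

W = 6.5904 kWh/t

W_Bond = 10·Wi·(1/√P₈₀ − 1/√F₈₀)
1/√229 = 0.066082;  1/√20400 = 0.007001
W = 10·9.7·(0.066082 − 0.007001) = 5.7308 kWh/t
W_actual = 1.15 × 5.7308 = 6.5904 kWh/t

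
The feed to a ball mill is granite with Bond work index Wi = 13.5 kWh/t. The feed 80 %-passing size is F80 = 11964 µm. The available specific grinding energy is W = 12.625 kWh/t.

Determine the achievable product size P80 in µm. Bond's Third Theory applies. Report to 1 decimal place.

W = 10·Wi·[P80^(−½) − F80^(−½)]
⇒ 1/√P80 = W/(10 Wi) + 1/√F80
  = 12.6250/(10·13.5) + 1/√11964 = 0.093519 + 0.009142 = 0.102661
P80 = (1/0.102661)² = 9.7408² = 94.88 µm

P80 = 94.9 µm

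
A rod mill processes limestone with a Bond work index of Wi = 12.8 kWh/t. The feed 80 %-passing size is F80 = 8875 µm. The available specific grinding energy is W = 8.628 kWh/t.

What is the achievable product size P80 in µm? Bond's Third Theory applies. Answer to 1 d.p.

P80 = 164.3 µm

Bond: W = 10·Wi·(1/√P80 − 1/√F80)
P80^(−½) = W/(10 Wi) + F80^(−½)
  = 8.6280/(10·12.8) + 1/√8875 = 0.067406 + 0.010615 = 0.078021
P80 = (1/0.078021)² = 12.8170² = 164.28 µm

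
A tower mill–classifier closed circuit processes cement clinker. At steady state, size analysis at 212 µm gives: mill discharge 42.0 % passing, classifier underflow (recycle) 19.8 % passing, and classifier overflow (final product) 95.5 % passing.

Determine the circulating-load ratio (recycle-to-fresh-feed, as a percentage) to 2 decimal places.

CL = 240.99 %

Balance %-passing 212 µm (r = R/F):
d + r·d = r·u + o → r(d−u) = o−d
r = (95.5 − 42.0)/(42.0 − 19.8) = 53.5/22.2 = 2.4099
CL = 100·r = 240.99 %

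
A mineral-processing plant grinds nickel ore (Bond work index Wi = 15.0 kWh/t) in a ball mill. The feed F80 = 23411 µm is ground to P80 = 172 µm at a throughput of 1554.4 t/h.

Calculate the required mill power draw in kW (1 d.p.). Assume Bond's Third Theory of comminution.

Bond: W = 10·Wi·(1/√P80 − 1/√F80)
W = 10·15.0·(1/√172 − 1/√23411) = 10·15.0·(0.069714) = 10.4570 kWh/t
Mill draw = 10.4570 × 1554.4 = 16254.4 kW

P = 16254.4 kW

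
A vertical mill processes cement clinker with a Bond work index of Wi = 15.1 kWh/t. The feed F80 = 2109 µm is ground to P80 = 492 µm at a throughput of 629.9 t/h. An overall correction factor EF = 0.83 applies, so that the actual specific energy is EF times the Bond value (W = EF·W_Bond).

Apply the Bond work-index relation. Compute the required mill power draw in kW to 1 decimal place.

P = 1840.1 kW

Bond:  W = 10 Wi (1/√P − 1/√F)
W = 10·15.1·(1/√492 − 1/√2109) = 10·15.1·(0.023308) = 3.5196 kWh/t
Corrected W = EF·W_Bond = 0.83·3.5196 = 2.9212 kWh/t
Power = W × throughput = 2.9212 kWh/t × 629.9 t/h = 1840.1 kW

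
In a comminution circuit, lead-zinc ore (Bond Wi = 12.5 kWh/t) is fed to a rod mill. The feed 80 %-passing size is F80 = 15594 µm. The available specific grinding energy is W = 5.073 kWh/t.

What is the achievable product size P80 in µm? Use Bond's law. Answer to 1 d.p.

P80 = 423.5 µm

W = 10·Wi·[P80^(−½) − F80^(−½)]
⇒ 1/√P80 = W/(10 Wi) + 1/√F80
  = 5.0730/(10·12.5) + 1/√15594 = 0.040584 + 0.008008 = 0.048592
P80 = (1/0.048592)² = 20.5795² = 423.52 µm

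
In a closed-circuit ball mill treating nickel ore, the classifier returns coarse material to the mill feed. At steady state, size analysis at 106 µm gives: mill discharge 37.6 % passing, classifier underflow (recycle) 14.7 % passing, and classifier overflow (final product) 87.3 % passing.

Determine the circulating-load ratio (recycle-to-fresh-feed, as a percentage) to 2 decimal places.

CL = 217.03 %

Mass balance on the −106 µm fraction:
(1+r)d = ru + o → r = (o−d)/(d−u)
r = (87.3 − 37.6)/(37.6 − 14.7) = 49.7/22.9 = 2.1703
CL = 100·r = 217.03 %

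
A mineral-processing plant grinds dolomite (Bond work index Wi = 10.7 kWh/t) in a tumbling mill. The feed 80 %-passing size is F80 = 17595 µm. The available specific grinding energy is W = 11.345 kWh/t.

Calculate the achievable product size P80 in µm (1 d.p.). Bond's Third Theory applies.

P80 = 77.5 µm

Bond: W = 10·Wi·(1/√P80 − 1/√F80)
P80^-0.5 = F80^-0.5 + W/(10 Wi)
  = 11.3450/(10·10.7) + 1/√17595 = 0.106028 + 0.007539 = 0.113567
P80 = (1/0.113567)² = 8.8054² = 77.53 µm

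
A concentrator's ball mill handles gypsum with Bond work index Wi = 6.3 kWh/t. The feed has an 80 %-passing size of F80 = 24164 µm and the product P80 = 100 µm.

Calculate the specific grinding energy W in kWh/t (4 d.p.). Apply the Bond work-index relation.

W = 10 Wi (1/√P80 − 1/√F80)  [Bond]
1/√100 = 0.100000;  1/√24164 = 0.006433
W = 10·6.3·(0.100000 − 0.006433) = 5.8947 kWh/t

W = 5.8947 kWh/t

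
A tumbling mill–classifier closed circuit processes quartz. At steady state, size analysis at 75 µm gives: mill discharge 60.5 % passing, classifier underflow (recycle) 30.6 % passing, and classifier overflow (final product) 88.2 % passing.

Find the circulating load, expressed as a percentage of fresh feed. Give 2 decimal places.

CL = 92.64 %

Let r = R/F. Size balance at 75 µm:
Fd + Rd = Ru + Fo ⇒ R/F = (o−d)/(d−u)
r = (88.2 − 60.5)/(60.5 − 30.6) = 27.7/29.9 = 0.9264
CL = 100·r = 92.64 %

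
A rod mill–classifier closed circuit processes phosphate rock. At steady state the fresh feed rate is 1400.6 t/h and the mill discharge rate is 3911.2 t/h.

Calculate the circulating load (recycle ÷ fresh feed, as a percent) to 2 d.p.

CL = 179.25 %

Mill node: discharge = fresh + recycle.
R = M − F = 3911.2 − 1400.6 = 2510.6 t/h
CL = 100·R/F = 100·2510.6/1400.6 = 179.25 %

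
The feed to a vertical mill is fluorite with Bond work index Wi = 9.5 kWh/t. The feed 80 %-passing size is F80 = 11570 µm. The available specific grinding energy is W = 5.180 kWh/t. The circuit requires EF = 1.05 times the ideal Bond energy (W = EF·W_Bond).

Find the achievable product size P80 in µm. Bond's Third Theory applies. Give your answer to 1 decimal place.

P80 = 266.8 µm

W = 10 Wi (1/√P80 − 1/√F80)  [Bond]
W_Bond = W / EF = 5.180 / 1.05 = 4.9333 kWh/t
⇒ 1/√P80 = W_Bond/(10 Wi) + 1/√F80
  = 4.9333/(10·9.5) + 1/√11570 = 0.051930 + 0.009297 = 0.061227
P80 = (1/0.061227)² = 16.3328² = 266.76 µm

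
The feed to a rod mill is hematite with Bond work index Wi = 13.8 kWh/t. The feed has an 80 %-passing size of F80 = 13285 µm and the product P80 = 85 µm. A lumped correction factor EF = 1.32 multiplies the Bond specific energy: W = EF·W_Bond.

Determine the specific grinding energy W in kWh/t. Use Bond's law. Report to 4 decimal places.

W = 10 Wi (1/√P80 − 1/√F80)  [Bond]
1/√85 = 0.108465;  1/√13285 = 0.008676
W = 10·13.8·(0.108465 − 0.008676) = 13.7709 kWh/t
W_actual = 1.32 × 13.7709 = 18.1776 kWh/t

W = 18.1776 kWh/t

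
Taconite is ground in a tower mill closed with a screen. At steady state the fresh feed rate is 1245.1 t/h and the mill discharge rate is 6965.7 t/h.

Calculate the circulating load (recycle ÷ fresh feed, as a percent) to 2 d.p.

CL = 459.45 %

M = F + R at steady state, so:
R = M − F = 6965.7 − 1245.1 = 5720.6 t/h
CL = 100·R/F = 100·5720.6/1245.1 = 459.45 %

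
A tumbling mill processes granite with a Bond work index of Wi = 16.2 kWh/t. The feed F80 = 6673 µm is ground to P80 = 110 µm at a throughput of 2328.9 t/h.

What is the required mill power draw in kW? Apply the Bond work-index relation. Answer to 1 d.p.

W = 10 Wi (P80^-0.5 − F80^-0.5)
W = 10·16.2·(1/√110 − 1/√6673) = 10·16.2·(0.083105) = 13.4629 kWh/t
P_mill = W·ṁ = 13.4629·2328.9 = 31353.9 kW

P = 31353.9 kW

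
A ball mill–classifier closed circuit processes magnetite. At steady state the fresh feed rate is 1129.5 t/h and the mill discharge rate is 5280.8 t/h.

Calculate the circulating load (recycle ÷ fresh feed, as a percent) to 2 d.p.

Steady state: M = F + R.
R = M − F = 5280.8 − 1129.5 = 4151.3 t/h
CL = 100·R/F = 100·4151.3/1129.5 = 367.53 %

CL = 367.53 %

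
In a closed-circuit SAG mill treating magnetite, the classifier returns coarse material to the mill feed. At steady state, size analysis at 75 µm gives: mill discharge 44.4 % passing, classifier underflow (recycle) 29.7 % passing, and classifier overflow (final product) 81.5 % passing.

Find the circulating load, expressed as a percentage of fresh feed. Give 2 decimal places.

Mass balance on the −75 µm fraction:
d + r·d = r·u + o → r(d−u) = o−d
r = (81.5 − 44.4)/(44.4 − 29.7) = 37.1/14.7 = 2.5238
CL = 100·r = 252.38 %

CL = 252.38 %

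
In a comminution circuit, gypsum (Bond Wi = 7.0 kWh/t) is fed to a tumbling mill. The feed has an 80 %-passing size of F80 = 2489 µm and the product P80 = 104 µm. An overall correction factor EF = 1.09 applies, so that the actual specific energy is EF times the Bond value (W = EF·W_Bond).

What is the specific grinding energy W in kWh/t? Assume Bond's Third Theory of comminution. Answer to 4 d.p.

W = 5.9525 kWh/t

Bond: W = 10·Wi·(1/√P80 − 1/√F80)
1/√104 = 0.098058;  1/√2489 = 0.020044
W = 10·7.0·(0.098058 − 0.020044) = 5.4610 kWh/t
Apply correction: 5.4610 × 1.09 = 5.9525 kWh/t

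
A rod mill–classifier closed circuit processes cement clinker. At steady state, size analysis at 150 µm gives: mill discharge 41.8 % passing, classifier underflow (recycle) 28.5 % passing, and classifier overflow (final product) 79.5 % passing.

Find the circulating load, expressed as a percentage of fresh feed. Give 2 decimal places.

CL = 283.46 %

Let r = R/F. Size balance at 150 µm:
Fd + Rd = Ru + Fo ⇒ R/F = (o−d)/(d−u)
r = (79.5 − 41.8)/(41.8 − 28.5) = 37.7/13.3 = 2.8346
CL = 100·r = 283.46 %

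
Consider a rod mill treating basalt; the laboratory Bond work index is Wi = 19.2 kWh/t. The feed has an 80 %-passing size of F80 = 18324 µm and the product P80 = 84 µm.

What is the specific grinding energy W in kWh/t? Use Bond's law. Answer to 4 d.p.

W_Bond = 10·Wi·(1/√P₈₀ − 1/√F₈₀)
1/√84 = 0.109109;  1/√18324 = 0.007387
W = 10·19.2·(0.109109 − 0.007387) = 19.5305 kWh/t

W = 19.5305 kWh/t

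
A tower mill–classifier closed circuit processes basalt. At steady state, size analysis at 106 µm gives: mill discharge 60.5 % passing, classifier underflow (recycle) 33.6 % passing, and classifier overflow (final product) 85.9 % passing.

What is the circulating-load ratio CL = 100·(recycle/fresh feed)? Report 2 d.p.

Let r = R/F. Size balance at 106 µm:
Fd + Rd = Ru + Fo ⇒ R/F = (o−d)/(d−u)
r = (85.9 − 60.5)/(60.5 − 33.6) = 25.4/26.9 = 0.9442
CL = 100·r = 94.42 %

CL = 94.42 %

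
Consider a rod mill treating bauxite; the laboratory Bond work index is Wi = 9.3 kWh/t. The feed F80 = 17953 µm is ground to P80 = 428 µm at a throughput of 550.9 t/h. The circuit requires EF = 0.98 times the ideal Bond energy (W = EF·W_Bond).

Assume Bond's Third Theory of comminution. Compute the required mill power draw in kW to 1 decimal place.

P = 2052.2 kW

Bond:  W = 10 Wi (1/√P − 1/√F)
W = 10·9.3·(1/√428 − 1/√17953) = 10·9.3·(0.040874) = 3.8012 kWh/t
With EF = 0.98: W = 3.8012·0.98 = 3.7252 kWh/t
Mill draw = 3.7252 × 550.9 = 2052.2 kW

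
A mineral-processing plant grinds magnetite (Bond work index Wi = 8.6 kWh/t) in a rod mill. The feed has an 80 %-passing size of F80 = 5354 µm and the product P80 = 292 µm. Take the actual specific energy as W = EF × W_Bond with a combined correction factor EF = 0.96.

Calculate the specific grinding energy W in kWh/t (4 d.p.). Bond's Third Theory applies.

W = 3.7031 kWh/t

W = 10·Wi·[P80^(−½) − F80^(−½)]
1/√292 = 0.058521;  1/√5354 = 0.013667
W = 10·8.6·(0.058521 − 0.013667) = 3.8574 kWh/t
With EF = 0.96: W = 3.8574·0.96 = 3.7031 kWh/t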